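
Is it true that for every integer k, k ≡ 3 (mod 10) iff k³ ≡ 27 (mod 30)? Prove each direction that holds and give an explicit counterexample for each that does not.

[⇒] This fails: take k = 13. Then 13 ≡ 3 (mod 10), but 13³ = 2197 ≡ 7 (mod 30), not 27.

[⇐] Conversely, the residues r modulo 30 with r³ ≡ 27 (mod 30) are exactly {3}, and each is ≡ 3 (mod 10).

Not equivalent: only (⇐) holds.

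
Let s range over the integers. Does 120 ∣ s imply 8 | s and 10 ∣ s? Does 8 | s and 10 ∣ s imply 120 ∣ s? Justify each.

(→) If 120 ∣ s, write s = 120q. Since 120 = 15·8, s = 8·(15q), so 8 ∣ s; and since 120 = 12·10, s = 10·(12q), so 10 ∣ s.

(←) This fails: take s = 40. Both 8 ∣ 40 and 10 ∣ 40, yet 40 is not a multiple of 120 (since 40 = 0·120 + 40), so 120 ∤ 40.

Only the forward implication holds.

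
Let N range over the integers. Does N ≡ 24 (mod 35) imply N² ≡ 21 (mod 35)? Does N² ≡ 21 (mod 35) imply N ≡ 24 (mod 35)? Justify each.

(⟹) This fails: take N = 24. Then 24 ≡ 24 (mod 35), but 24² = 576 ≡ 16 (mod 35), not 21.

(⟸) This fails: take N = 14. Then 14² = 196 ≡ 21 (mod 35), yet 14 ≡ 14 (mod 35), not 24.

(⇒) fails and (⇐) fails.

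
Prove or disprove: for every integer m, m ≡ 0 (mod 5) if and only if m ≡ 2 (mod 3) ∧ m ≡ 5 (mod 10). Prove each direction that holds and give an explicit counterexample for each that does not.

[⇒] This fails: m = 0 gives 0 ≡ 0 (mod 5) but 0 ≡ 0 (mod 3), so the conjunction on the right does not hold.

[⇐] Conversely, if m ≡ 2 (mod 3) and m ≡ 5 (mod 10), then by the Chinese remainder theorem m ≡ 5 (mod 30). Since 5 ≡ 0 (mod 5) and 5 ∣ 30, we get m ≡ 0 (mod 5).

Not equivalent: only (⇐) holds.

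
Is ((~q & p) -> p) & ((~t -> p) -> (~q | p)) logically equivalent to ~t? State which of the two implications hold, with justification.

(⟹) This fails. Under t = T, p = F, q = F, the left side is true but the right side is false.

(⟸) Assume the antecedent. If t is true, the antecedent cannot hold. If t is false, the consequent reduces to true regardless of the other variables. Either way the consequent holds.

The forward direction fails; the converse holds.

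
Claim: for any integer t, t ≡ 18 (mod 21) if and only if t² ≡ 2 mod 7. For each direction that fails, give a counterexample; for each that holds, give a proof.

(→) Suppose t ≡ 18 (mod 21). Then t² ≡ 18² = 324 (mod 21), and since 7 ∣ 21, also t² ≡ 2 (mod 7).

(←) This fails: take t = 3. Then 3² = 9 ≡ 2 (mod 7), yet 3 ≡ 3 (mod 21), not 18.

Only the forward implication holds.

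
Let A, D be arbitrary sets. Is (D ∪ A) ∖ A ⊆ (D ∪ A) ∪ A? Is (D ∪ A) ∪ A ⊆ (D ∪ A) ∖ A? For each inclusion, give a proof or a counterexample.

(⟸) This inclusion fails. Take A = {1}, D = ∅; then 1 ∈ (D ∪ A) ∪ A but 1 ∉ (D ∪ A) ∖ A.

(⟹) Let x ∈ (D ∪ A) ∖ A. Then x ∈ D and x ∉ A, from which x ∈ (D ∪ A) ∪ A.

(⊆) holds; (⊇) fails.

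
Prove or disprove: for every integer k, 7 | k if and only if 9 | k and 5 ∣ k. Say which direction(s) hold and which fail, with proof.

(⇒) This fails: take k = 7. Certainly 7 ∣ 7, but 9 ∤ 7.

(⇐) This fails: take k = 45. Both 9 ∣ 45 and 5 ∣ 45, yet 45 is not a multiple of 7 (since 45 = 6·7 + 3), so 7 ∤ 45.

Neither direction holds.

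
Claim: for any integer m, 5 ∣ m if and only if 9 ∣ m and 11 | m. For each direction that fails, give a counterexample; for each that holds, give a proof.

(⇒) fails and (⇐) fails.

(⇒) This fails: take m = 5. Certainly 5 ∣ 5, but 9 ∤ 5.

(⇐) This fails: take m = 99. Both 9 ∣ 99 and 11 ∣ 99, yet 99 is not a multiple of 5 (since 99 = 19·5 + 4), so 5 ∤ 99.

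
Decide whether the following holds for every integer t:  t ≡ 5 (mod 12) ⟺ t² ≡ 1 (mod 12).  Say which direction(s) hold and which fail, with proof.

The forward direction holds; the converse fails.

(←) This fails: take t = 1. Then 1² = 1 ≡ 1 (mod 12), yet 1 ≡ 1 (mod 12), not 5.

(→) Suppose t ≡ 5 (mod 12). Write t = 12j + 5. Then (12j + 5)² = 144j² + 120j + 25 = 12(12j² + 10j + 2) + 1, so t² ≡ 1 (mod 12).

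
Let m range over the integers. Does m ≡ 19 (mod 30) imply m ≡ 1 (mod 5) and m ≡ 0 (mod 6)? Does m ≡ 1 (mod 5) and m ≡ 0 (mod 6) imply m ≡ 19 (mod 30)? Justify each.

Both directions fail.

(→) This fails: m = 19 gives 19 ≡ 19 (mod 30) but 19 ≡ 4 (mod 5), so the conjunction on the right does not hold.

(←) This fails: m = 6 satisfies both congruences on the right (6 ≡ 1 mod 5 and 6 ≡ 0 mod 6) yet 6 ≡ 6 (mod 30), not 19.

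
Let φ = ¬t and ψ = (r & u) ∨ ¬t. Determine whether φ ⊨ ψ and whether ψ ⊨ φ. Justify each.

Forward direction. Assume the antecedent. If r is true, the antecedent forces (r = T, t = F, u = F) or (r = T, t = F, u = T), and (r & u) ∨ ¬t holds there. If r is false, the antecedent forces (r = F, t = F, u = F) or (r = F, t = F, u = T), and (r & u) ∨ ¬t holds there. Either way (r & u) ∨ ¬t holds.

Converse. This fails. Under r = T, t = T, u = T, the left side is false but the right side is true.

Not equivalent: only (⇒) holds.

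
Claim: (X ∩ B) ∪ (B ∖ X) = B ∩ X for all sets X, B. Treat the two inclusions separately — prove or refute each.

The sets are not equal: only the reverse inclusion holds.

(⟹) This inclusion fails. Take X = ∅, B = {1}; then 1 ∈ (X ∩ B) ∪ (B ∖ X) but 1 ∉ B ∩ X.

(⟸) Let x ∈ B ∩ X. Then x ∈ X ∩ B, from which x ∈ (X ∩ B) ∪ (B ∖ X).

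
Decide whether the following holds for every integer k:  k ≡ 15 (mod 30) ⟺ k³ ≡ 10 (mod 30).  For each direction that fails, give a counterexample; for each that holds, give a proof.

Both directions fail.

(⇒) This fails: take k = 15. Then 15 ≡ 15 (mod 30), but 15³ = 3375 ≡ 15 (mod 30), not 10.

(⇐) This fails: take k = 10. Then 10³ = 1000 ≡ 10 (mod 30), yet 10 ≡ 10 (mod 30), not 15.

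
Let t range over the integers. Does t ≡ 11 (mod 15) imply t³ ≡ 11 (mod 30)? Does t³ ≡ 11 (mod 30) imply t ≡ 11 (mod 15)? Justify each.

Not equivalent: only (⇐) holds.

[⇒] This fails: take t = 26. Then 26 ≡ 11 (mod 15), but 26³ = 17576 ≡ 26 (mod 30), not 11.

[⇐] Conversely, the residues r modulo 30 with r³ ≡ 11 (mod 30) are exactly {11}, and each is ≡ 11 (mod 15).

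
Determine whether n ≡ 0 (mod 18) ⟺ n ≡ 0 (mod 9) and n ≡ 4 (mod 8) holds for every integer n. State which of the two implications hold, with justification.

Not equivalent: only (⇐) holds.

(←) If n ≡ 0 (mod 9) and n ≡ 4 (mod 8), then by the Chinese remainder theorem n ≡ 36 (mod 72). Since 36 ≡ 0 (mod 18) and 18 ∣ 72, we get n ≡ 0 (mod 18).

(→) This fails: n = 0 gives 0 ≡ 0 (mod 18) but 0 ≡ 0 (mod 8), so the conjunction on the right does not hold.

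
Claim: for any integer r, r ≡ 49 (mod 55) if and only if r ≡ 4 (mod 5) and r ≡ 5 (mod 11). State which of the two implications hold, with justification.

Both implications hold.

(→) Suppose r ≡ 49 (mod 55); write r = 55j + 49. Since 5 ∣ 55, reducing mod 5 gives r ≡ 49 ≡ 4 (mod 5); since 11 ∣ 55, reducing mod 11 gives r ≡ 49 ≡ 5 (mod 11).

(←) Conversely, if r ≡ 4 (mod 5) and r ≡ 5 (mod 11), then by the Chinese remainder theorem r ≡ 49 (mod 55). This is exactly r ≡ 49 (mod 55).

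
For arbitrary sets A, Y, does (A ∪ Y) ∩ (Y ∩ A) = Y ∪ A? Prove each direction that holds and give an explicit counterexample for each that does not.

(⊇) This inclusion fails. Take A = {1}, Y = ∅; then 1 ∈ Y ∪ A but 1 ∉ (A ∪ Y) ∩ (Y ∩ A).

(⊆) Let x ∈ (A ∪ Y) ∩ (Y ∩ A). Then x ∈ A ∩ Y, from which x ∈ Y ∪ A.

The sets are not equal: only the forward inclusion holds.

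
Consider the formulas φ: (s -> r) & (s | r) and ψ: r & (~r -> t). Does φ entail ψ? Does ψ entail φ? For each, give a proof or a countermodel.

Forward direction. Assume the antecedent. If t is true, the antecedent forces (t = T, s = F, r = T) or (t = T, s = T, r = T), and r & (~r -> t) holds there. If t is false, the antecedent forces (t = F, s = F, r = T) or (t = F, s = T, r = T), and r & (~r -> t) holds there. Either way r & (~r -> t) holds.

Converse. Assume the antecedent. If t is true, the antecedent forces (t = T, s = F, r = T) or (t = T, s = T, r = T), and (s -> r) & (s | r) holds there. If t is false, the antecedent forces (t = F, s = F, r = T) or (t = F, s = T, r = T), and (s -> r) & (s | r) holds there. Either way (s -> r) & (s | r) holds.

Both directions hold; the statement is true.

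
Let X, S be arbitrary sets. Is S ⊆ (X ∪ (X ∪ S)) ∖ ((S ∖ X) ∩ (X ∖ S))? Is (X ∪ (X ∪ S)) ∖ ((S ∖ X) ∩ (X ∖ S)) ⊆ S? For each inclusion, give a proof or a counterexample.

(⊆) holds; (⊇) fails.

(⟹) Let x ∈ S. Then either x ∈ S and x ∉ X; or x ∈ X ∩ S. In each case x ∈ (X ∪ (X ∪ S)) ∖ ((S ∖ X) ∩ (X ∖ S)), so S ⊆ (X ∪ (X ∪ S)) ∖ ((S ∖ X) ∩ (X ∖ S)).

(⟸) This inclusion fails. Take X = {1}, S = ∅; then 1 ∈ (X ∪ (X ∪ S)) ∖ ((S ∖ X) ∩ (X ∖ S)) but 1 ∉ S.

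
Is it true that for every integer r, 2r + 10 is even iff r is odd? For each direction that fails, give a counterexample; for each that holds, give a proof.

The forward direction fails; the converse holds.

(⇐) Suppose r is odd. Since 2 is even, 2r is even for every r, so 2r + 10 has the same parity as 10, which is even. Hence 2r + 10 is even.

(⇒) This fails: take r = 2. Then 2r + 10 = 14, which is even, yet r = 2 is even, not odd.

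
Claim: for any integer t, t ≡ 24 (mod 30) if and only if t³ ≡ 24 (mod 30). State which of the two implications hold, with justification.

Both implications hold.

[⇒] Suppose t ≡ 24 (mod 30). Write t = 30j + 24. Then (30j + 24)³ = 27000j³ + 64800j² + 51840j + 13824 = 30(900j³ + 2160j² + 1728j + 460) + 24, so t³ ≡ 24 (mod 30).

[⇐] Conversely, suppose t³ ≡ 24 (mod 30). The only residue r in {0, …, 29} with r³ ≡ 24 (mod 30) is r = 24, so t ≡ 24 (mod 30).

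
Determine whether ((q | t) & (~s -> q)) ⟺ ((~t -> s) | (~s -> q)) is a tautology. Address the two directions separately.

[⇐] This fails. Under s = T, t = F, q = F, the left side is false but the right side is true.

[⇒] Assume the antecedent. If s is true, (~t -> s) | (~s -> q) reduces to true regardless of the other variables. If s is false, the antecedent forces (s = F, t = F, q = T) or (s = F, t = T, q = T), and (~t -> s) | (~s -> q) holds there. Either way (~t -> s) | (~s -> q) holds.

The forward direction holds; the converse fails.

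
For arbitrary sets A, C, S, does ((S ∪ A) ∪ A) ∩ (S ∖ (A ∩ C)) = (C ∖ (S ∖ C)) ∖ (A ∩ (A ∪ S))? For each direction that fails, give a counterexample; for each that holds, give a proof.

(⟹) This inclusion fails. Take A = ∅, C = ∅, S = {1}; then 1 ∈ ((S ∪ A) ∪ A) ∩ (S ∖ (A ∩ C)) but 1 ∉ (C ∖ (S ∖ C)) ∖ (A ∩ (A ∪ S)).

(⟸) This inclusion fails. Take A = ∅, C = {1}, S = ∅; then 1 ∈ (C ∖ (S ∖ C)) ∖ (A ∩ (A ∪ S)) but 1 ∉ ((S ∪ A) ∪ A) ∩ (S ∖ (A ∩ C)).

Both inclusions fail.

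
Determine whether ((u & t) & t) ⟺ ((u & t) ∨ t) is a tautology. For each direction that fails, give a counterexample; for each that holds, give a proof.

(⇒) holds; (⇐) fails.

Converse. This fails. Under u = F, t = T, the left side is false but the right side is true.

Forward direction. Assume the antecedent. If u is true, the antecedent forces (u = T, t = T), and (u & t) ∨ t holds there. If u is false, the antecedent cannot hold. Either way (u & t) ∨ t holds.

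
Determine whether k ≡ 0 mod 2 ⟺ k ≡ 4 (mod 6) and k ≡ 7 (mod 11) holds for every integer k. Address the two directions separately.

(⇒) fails; (⇐) holds.

[⇐] If k ≡ 4 (mod 6) and k ≡ 7 (mod 11), then by the Chinese remainder theorem k ≡ 40 (mod 66). Since 40 ≡ 0 (mod 2) and 2 ∣ 66, we get k ≡ 0 (mod 2).

[⇒] This fails: k = 0 gives 0 ≡ 0 (mod 2) but 0 ≡ 0 (mod 6), so the conjunction on the right does not hold.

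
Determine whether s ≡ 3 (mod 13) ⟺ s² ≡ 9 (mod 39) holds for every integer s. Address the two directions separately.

(⇒) This fails: take s = 16. Then 16 ≡ 3 (mod 13), but 16² = 256 ≡ 22 (mod 39), not 9.

(⇐) This fails: take s = 36. Then 36² = 1296 ≡ 9 (mod 39), yet 36 ≡ 10 (mod 13), not 3.

Neither implication holds.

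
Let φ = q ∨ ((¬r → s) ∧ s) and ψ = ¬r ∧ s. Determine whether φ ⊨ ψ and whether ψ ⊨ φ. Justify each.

Only the converse holds.

(⇒) This fails. Under r = T, s = T, q = F, the left side is true but the right side is false.

(⇐) Assume the antecedent. If r is true, the antecedent cannot hold. If r is false, the antecedent forces (r = F, s = T, q = F) or (r = F, s = T, q = T), and q ∨ ((¬r → s) ∧ s) holds there. Either way q ∨ ((¬r → s) ∧ s) holds.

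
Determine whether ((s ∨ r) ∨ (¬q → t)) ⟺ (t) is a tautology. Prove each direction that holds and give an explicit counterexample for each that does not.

The forward direction fails; the converse holds.

(⇒) This fails. Under r = T, q = F, t = F, s = F, the left side is true but the right side is false.

(⇐) Assume the antecedent. If t is true, (s ∨ r) ∨ (¬q → t) reduces to true regardless of the other variables. If t is false, the antecedent cannot hold. Either way (s ∨ r) ∨ (¬q → t) holds.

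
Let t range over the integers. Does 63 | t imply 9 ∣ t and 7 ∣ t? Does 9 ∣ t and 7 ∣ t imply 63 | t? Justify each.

Both implications hold.

(⟹) If 63 ∣ t, write t = 63q. Since 63 = 7·9, t = 9·(7q), so 9 ∣ t; and since 63 = 9·7, t = 7·(9q), so 7 ∣ t.

(⟸) Suppose 9 ∣ t and 7 ∣ t. Any common multiple of 9 and 7 is a multiple of their lcm; here gcd(9, 7) = 1, so lcm(9, 7) = 9·7 = 63, so 63 ∣ t.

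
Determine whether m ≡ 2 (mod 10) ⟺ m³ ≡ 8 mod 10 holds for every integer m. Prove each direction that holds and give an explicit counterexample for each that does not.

Both implications hold.

(⇒) Suppose m ≡ 2 (mod 10). Write m = 10j + 2. Then (10j + 2)³ = 1000j³ + 600j² + 120j + 8 = 10(100j³ + 60j² + 12j) + 8, so m³ ≡ 8 (mod 10).

(⇐) For the converse, argue contrapositively. If m ≢ 2 (mod 10), then m is congruent to one of 0, 1, 3, 4, 5, 6, 7, 8, 9 modulo 10, and these give m³ ≡ 0, 1, 7, 4, 5, 6, 3, 2, 9 respectively — never 8.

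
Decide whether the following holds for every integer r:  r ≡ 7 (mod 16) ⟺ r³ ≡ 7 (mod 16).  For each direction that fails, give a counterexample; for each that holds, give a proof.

(⟸) Suppose r³ ≡ 7 (mod 16). The only residue r in {0, …, 15} with r³ ≡ 7 (mod 16) is r = 7, so r ≡ 7 (mod 16).

(⟹) Suppose r ≡ 7 (mod 16). Write r = 16j + 7. Then (16j + 7)³ = 4096j³ + 5376j² + 2352j + 343 = 16(256j³ + 336j² + 147j + 21) + 7, so r³ ≡ 7 (mod 16).

The biconditional holds.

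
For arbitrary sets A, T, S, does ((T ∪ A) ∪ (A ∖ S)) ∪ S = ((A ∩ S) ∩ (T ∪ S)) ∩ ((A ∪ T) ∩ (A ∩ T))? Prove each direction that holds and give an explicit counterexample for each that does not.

Only the reverse inclusion holds.

Forward inclusion. This inclusion fails. Take A = {1}, T = ∅, S = ∅; then 1 ∈ ((T ∪ A) ∪ (A ∖ S)) ∪ S but 1 ∉ ((A ∩ S) ∩ (T ∪ S)) ∩ ((A ∪ T) ∩ (A ∩ T)).

Reverse inclusion. Let x ∈ ((A ∩ S) ∩ (T ∪ S)) ∩ ((A ∪ T) ∩ (A ∩ T)). Then x ∈ A ∩ T ∩ S, from which x ∈ ((T ∪ A) ∪ (A ∖ S)) ∪ S.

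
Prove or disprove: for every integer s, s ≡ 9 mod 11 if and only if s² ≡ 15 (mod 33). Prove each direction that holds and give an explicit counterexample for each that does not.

(→) This fails: take s = 20. Then 20 ≡ 9 (mod 11), but 20² = 400 ≡ 4 (mod 33), not 15.

(←) This fails: take s = 24. Then 24² = 576 ≡ 15 (mod 33), yet 24 ≡ 2 (mod 11), not 9.

Neither implication holds.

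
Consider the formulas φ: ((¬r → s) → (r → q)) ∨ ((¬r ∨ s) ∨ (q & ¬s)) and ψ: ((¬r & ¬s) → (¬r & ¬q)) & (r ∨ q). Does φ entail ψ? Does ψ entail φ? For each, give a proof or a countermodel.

Both directions fail.

Forward direction. This fails. Under r = F, s = F, q = F, the left side is true but the right side is false.

Converse. This fails. Under r = T, s = F, q = F, the left side is false but the right side is true.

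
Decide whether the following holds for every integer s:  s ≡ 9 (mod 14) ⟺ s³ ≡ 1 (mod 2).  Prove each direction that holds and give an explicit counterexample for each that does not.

Only the forward direction holds.

[⇒] Suppose s ≡ 9 (mod 14). Then s³ ≡ 9³ = 729 (mod 14), and since 2 ∣ 14, also s³ ≡ 1 (mod 2).

[⇐] This fails: take s = 1. Then 1³ = 1 ≡ 1 (mod 2), yet 1 ≡ 1 (mod 14), not 9.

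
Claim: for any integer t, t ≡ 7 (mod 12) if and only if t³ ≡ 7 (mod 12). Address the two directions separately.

Both directions hold.

[⇒] Suppose t ≡ 7 (mod 12). Write t = 12j + 7. Then (12j + 7)³ = 1728j³ + 3024j² + 1764j + 343 = 12(144j³ + 252j² + 147j + 28) + 7, so t³ ≡ 7 (mod 12).

[⇐] Conversely, suppose t³ ≡ 7 (mod 12). The only residue r in {0, …, 11} with r³ ≡ 7 (mod 12) is r = 7, so t ≡ 7 (mod 12).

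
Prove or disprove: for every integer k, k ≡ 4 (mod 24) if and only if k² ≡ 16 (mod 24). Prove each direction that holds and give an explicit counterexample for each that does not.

[⇒] Suppose k ≡ 4 (mod 24). Write k = 24j + 4. Then (24j + 4)² = 576j² + 192j + 16 = 24(24j² + 8j) + 16, so k² ≡ 16 (mod 24).

[⇐] This fails: take k = 8. Then 8² = 64 ≡ 16 (mod 24), yet 8 ≡ 8 (mod 24), not 4.

Not equivalent: only (⇒) holds.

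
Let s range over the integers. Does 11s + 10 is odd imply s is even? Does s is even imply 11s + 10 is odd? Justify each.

(⇒) fails and (⇐) fails.

(→) This fails: s = 5 gives 11s + 10 = 65, which is odd, but 5 is odd, not even.

(←) This also fails: s = 0 is even, but 11s + 10 = 10 is even, not odd.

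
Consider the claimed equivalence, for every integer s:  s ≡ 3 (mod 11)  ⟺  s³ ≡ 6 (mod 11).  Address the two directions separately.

(⟹) This fails: take s = 3. Then 3 ≡ 3 (mod 11), but 3³ = 27 ≡ 5 (mod 11), not 6.

(⟸) This fails: take s = 8. Then 8³ = 512 ≡ 6 (mod 11), yet 8 ≡ 8 (mod 11), not 3.

Neither implication holds.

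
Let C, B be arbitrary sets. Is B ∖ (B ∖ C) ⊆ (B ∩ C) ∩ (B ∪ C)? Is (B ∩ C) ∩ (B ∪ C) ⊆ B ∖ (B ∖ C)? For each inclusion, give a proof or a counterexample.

Both inclusions hold; the sets are equal.

(⟹) Let x ∈ B ∖ (B ∖ C). Then x ∈ C ∩ B, from which x ∈ (B ∩ C) ∩ (B ∪ C).

(⟸) Let x ∈ (B ∩ C) ∩ (B ∪ C). Then x ∈ C ∩ B, from which x ∈ B ∖ (B ∖ C).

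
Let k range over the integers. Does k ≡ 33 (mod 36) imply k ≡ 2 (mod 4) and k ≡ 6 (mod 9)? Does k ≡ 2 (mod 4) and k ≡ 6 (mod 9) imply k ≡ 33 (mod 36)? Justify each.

Neither implication holds.

[⇒] This fails: k = 33 gives 33 ≡ 33 (mod 36) but 33 ≡ 1 (mod 4), so the conjunction on the right does not hold.

[⇐] This fails: k = 6 satisfies both congruences on the right (6 ≡ 2 mod 4 and 6 ≡ 6 mod 9) yet 6 ≡ 6 (mod 36), not 33.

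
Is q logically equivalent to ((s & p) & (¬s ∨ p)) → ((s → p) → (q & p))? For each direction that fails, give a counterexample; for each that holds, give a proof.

[⇐] This fails. Under s = F, q = F, p = F, the left side is false but the right side is true.

[⇒] Assume the antecedent. If s is true, the antecedent forces (s = T, q = T, p = F) or (s = T, q = T, p = T), and the consequent holds there. If s is false, the consequent reduces to true regardless of the other variables. Either way the consequent holds.

Not equivalent: only (⇒) holds.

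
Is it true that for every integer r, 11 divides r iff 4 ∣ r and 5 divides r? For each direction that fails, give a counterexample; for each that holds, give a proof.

Forward direction. This fails: take r = 11. Certainly 11 ∣ 11, but 4 ∤ 11.

Converse. This fails: take r = 20. Both 4 ∣ 20 and 5 ∣ 20, yet 20 is not a multiple of 11 (since 20 = 1·11 + 9), so 11 ∤ 20.

(⇒) fails and (⇐) fails.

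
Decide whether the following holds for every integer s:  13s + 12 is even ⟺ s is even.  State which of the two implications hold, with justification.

[⇐] Suppose s is even; write s = 2j. Then 13s + 12 = 13·(2j) + 12 = 2·13j + 12, which is even.

[⇒] Suppose 13s + 12 is even. Since 13 is odd, 13s and s have the same parity, so 13s + 12 ≡ s + 12 (mod 2). As 12 is even, 13s + 12 is even exactly when s is even. Thus s is even.

Both implications hold.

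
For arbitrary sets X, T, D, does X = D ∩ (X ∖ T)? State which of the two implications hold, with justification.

(⊆) fails; (⊇) holds.

Forward inclusion. This inclusion fails. Take X = {1}, T = ∅, D = ∅; then 1 ∈ X but 1 ∉ D ∩ (X ∖ T).

Reverse inclusion. Let x ∈ D ∩ (X ∖ T). Then x ∈ X ∩ D and x ∉ T, from which x ∈ X.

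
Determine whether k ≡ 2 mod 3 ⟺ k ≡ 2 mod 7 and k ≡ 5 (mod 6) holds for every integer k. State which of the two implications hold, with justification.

Only the reverse direction holds.

Forward direction. This fails: k = 32 gives 32 ≡ 2 (mod 3) but 32 ≡ 4 (mod 7), so the conjunction on the right does not hold.

Converse. If k ≡ 2 (mod 7) and k ≡ 5 (mod 6), then by the Chinese remainder theorem k ≡ 23 (mod 42). Since 23 ≡ 2 (mod 3) and 3 ∣ 42, we get k ≡ 2 (mod 3).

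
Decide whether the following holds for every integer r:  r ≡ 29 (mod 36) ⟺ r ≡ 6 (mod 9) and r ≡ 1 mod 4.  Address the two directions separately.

(→) This fails: r = 29 gives 29 ≡ 29 (mod 36) but 29 ≡ 2 (mod 9), so the conjunction on the right does not hold.

(←) This fails: r = 33 satisfies both congruences on the right (33 ≡ 6 mod 9 and 33 ≡ 1 mod 4) yet 33 ≡ 33 (mod 36), not 29.

(⇒) fails and (⇐) fails.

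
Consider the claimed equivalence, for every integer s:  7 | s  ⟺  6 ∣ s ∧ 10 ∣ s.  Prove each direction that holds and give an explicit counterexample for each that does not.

[⇒] This fails: take s = 7. Certainly 7 ∣ 7, but 6 ∤ 7.

[⇐] This fails: take s = 30. Both 6 ∣ 30 and 10 ∣ 30, yet 30 is not a multiple of 7 (since 30 = 4·7 + 2), so 7 ∤ 30.

(⇒) fails and (⇐) fails.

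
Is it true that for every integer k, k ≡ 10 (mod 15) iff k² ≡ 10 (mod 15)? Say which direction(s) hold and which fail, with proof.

(⇒) holds; (⇐) fails.

(⇒) Suppose k ≡ 10 (mod 15). Write k = 15j + 10. Then (15j + 10)² = 225j² + 300j + 100 = 15(15j² + 20j + 6) + 10, so k² ≡ 10 (mod 15).

(⇐) This fails: take k = 5. Then 5² = 25 ≡ 10 (mod 15), yet 5 ≡ 5 (mod 15), not 10.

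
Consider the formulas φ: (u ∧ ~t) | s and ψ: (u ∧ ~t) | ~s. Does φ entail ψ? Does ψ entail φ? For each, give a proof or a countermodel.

Both directions fail.

(→) This fails. Under u = F, t = F, s = T, the left side is true but the right side is false.

(←) This fails. Under u = F, t = F, s = F, the left side is false but the right side is true.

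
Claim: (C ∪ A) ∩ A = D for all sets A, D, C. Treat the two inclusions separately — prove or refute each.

(⊆) This inclusion fails. Take A = {1}, D = ∅, C = ∅; then 1 ∈ (C ∪ A) ∩ A but 1 ∉ D.

(⊇) This inclusion fails. Take A = ∅, D = {1}, C = ∅; then 1 ∈ D but 1 ∉ (C ∪ A) ∩ A.

Both inclusions fail.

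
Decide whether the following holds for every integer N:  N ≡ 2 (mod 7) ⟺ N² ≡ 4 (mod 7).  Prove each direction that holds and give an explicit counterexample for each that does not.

(⇒) holds; (⇐) fails.

(⟹) Suppose N ≡ 2 (mod 7). Write N = 7j + 2. Then (7j + 2)² = 49j² + 28j + 4 = 7(7j² + 4j) + 4, so N² ≡ 4 (mod 7).

(⟸) This fails: take N = 5. Then 5² = 25 ≡ 4 (mod 7), yet 5 ≡ 5 (mod 7), not 2.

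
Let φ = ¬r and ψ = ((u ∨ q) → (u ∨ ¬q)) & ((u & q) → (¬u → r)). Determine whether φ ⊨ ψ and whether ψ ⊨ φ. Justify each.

(⇒) fails and (⇐) fails.

(→) This fails. Under r = F, q = T, u = F, the left side is true but the right side is false.

(←) This fails. Under r = T, q = F, u = F, the left side is false but the right side is true.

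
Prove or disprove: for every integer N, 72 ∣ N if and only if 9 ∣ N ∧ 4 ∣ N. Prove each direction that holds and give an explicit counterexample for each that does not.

Not equivalent: only (⇒) holds.

(⇒) If 72 ∣ N, write N = 72q. Since 72 = 8·9, N = 9·(8q), so 9 ∣ N; and since 72 = 18·4, N = 4·(18q), so 4 ∣ N.

(⇐) This fails: take N = 36. Both 9 ∣ 36 and 4 ∣ 36, yet 36 is not a multiple of 72 (since 36 = 0·72 + 36), so 72 ∤ 36.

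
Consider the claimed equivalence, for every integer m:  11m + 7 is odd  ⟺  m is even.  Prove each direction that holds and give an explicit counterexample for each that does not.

Both directions hold.

(→) Suppose 11m + 7 is odd. Since 11 is odd, 11m and m have the same parity, so 11m + 7 ≡ m + 7 (mod 2). As 7 is odd, 11m + 7 is odd exactly when m is even. Thus m is even.

(←) Conversely, suppose m is even; write m = 2j. Then 11m + 7 = 11·(2j) + 7 = 2·11j + 7, which is odd.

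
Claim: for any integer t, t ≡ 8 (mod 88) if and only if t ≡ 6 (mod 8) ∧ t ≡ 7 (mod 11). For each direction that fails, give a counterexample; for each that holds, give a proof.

Forward direction. This fails: t = 8 gives 8 ≡ 8 (mod 88) but 8 ≡ 0 (mod 8), so the conjunction on the right does not hold.

Converse. This fails: t = 62 satisfies both congruences on the right (62 ≡ 6 mod 8 and 62 ≡ 7 mod 11) yet 62 ≡ 62 (mod 88), not 8.

Neither direction holds.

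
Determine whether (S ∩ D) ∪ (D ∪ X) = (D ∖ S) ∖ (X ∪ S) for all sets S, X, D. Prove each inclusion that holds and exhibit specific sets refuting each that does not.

Forward inclusion. This inclusion fails. Take S = ∅, X = {1}, D = ∅; then 1 ∈ (S ∩ D) ∪ (D ∪ X) but 1 ∉ (D ∖ S) ∖ (X ∪ S).

Reverse inclusion. Let x ∈ (D ∖ S) ∖ (X ∪ S). Then x ∈ D and x ∉ S, X, from which x ∈ (S ∩ D) ∪ (D ∪ X).

The sets are not equal: only the reverse inclusion holds.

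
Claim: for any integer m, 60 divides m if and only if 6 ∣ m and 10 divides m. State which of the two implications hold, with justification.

(⇒) holds; (⇐) fails.

Converse. This fails: take m = 30. Both 6 ∣ 30 and 10 ∣ 30, yet 30 is not a multiple of 60 (since 30 = 0·60 + 30), so 60 ∤ 30.

Forward direction. If 60 ∣ m, write m = 60q. Since 60 = 10·6, m = 6·(10q), so 6 ∣ m; and since 60 = 6·10, m = 10·(6q), so 10 ∣ m.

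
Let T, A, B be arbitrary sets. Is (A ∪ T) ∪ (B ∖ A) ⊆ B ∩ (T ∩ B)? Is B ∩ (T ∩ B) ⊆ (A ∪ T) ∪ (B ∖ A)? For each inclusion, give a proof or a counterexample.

Forward inclusion. This inclusion fails. Take T = {1}, A = ∅, B = ∅; then 1 ∈ (A ∪ T) ∪ (B ∖ A) but 1 ∉ B ∩ (T ∩ B).

Reverse inclusion. Let x ∈ B ∩ (T ∩ B). Then either x ∈ T ∩ B and x ∉ A; or x ∈ T ∩ A ∩ B. In each case x ∈ (A ∪ T) ∪ (B ∖ A), so B ∩ (T ∩ B) ⊆ (A ∪ T) ∪ (B ∖ A).

Only the reverse inclusion holds.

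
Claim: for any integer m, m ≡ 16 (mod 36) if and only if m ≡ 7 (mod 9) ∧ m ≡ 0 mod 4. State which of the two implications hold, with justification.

[⇒] Suppose m ≡ 16 (mod 36); write m = 36j + 16. Since 9 ∣ 36, reducing mod 9 gives m ≡ 16 ≡ 7 (mod 9); since 4 ∣ 36, reducing mod 4 gives m ≡ 16 ≡ 0 (mod 4).

[⇐] Conversely, if m ≡ 7 (mod 9) and m ≡ 0 (mod 4), then by the Chinese remainder theorem m ≡ 16 (mod 36). This is exactly m ≡ 16 (mod 36).

The biconditional holds.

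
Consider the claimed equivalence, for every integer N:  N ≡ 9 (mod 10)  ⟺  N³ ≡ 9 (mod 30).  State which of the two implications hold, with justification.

Not equivalent: only (⇐) holds.

(⟹) This fails: take N = 19. Then 19 ≡ 9 (mod 10), but 19³ = 6859 ≡ 19 (mod 30), not 9.

(⟸) Conversely, the residues r modulo 30 with r³ ≡ 9 (mod 30) are exactly {9}, and each is ≡ 9 (mod 10).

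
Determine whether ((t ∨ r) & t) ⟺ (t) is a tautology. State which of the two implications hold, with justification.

Both implications hold.

Forward direction. Assume the antecedent. If r is true, the antecedent forces (r = T, t = T), and t holds there. If r is false, the antecedent forces (r = F, t = T), and t holds there. Either way t holds.

Converse. Assume the antecedent. If r is true, the antecedent forces (r = T, t = T), and (t ∨ r) & t holds there. If r is false, the antecedent forces (r = F, t = T), and (t ∨ r) & t holds there. Either way (t ∨ r) & t holds.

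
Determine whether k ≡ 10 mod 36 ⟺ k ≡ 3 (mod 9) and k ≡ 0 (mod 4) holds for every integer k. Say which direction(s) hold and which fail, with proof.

(→) This fails: k = 10 gives 10 ≡ 10 (mod 36) but 10 ≡ 1 (mod 9), so the conjunction on the right does not hold.

(←) This fails: k = 12 satisfies both congruences on the right (12 ≡ 3 mod 9 and 12 ≡ 0 mod 4) yet 12 ≡ 12 (mod 36), not 10.

Neither implication holds.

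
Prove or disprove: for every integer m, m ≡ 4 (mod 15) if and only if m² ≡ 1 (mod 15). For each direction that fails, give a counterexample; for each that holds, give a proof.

(⇒) holds; (⇐) fails.

(⟹) Suppose m ≡ 4 (mod 15). Write m = 15j + 4. Then (15j + 4)² = 225j² + 120j + 16 = 15(15j² + 8j + 1) + 1, so m² ≡ 1 (mod 15).

(⟸) This fails: take m = 1. Then 1² = 1 ≡ 1 (mod 15), yet 1 ≡ 1 (mod 15), not 4.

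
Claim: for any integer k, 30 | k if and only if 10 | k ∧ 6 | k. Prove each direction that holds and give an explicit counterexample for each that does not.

Equivalent; both directions hold.

(→) If 30 ∣ k, write k = 30q. Since 30 = 3·10, k = 10·(3q), so 10 ∣ k; and since 30 = 5·6, k = 6·(5q), so 6 ∣ k.

(←) Suppose 10 ∣ k and 6 ∣ k. Any common multiple of 10 and 6 is a multiple of their lcm; here lcm(10, 6) = 10·6/gcd(10, 6) = 60/2 = 30, so 30 ∣ k.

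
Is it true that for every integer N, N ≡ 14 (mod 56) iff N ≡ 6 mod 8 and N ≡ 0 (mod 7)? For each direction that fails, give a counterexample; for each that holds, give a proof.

Equivalent; both directions hold.

(⟹) Suppose N ≡ 14 (mod 56); write N = 56j + 14. Since 8 ∣ 56, reducing mod 8 gives N ≡ 14 ≡ 6 (mod 8); since 7 ∣ 56, reducing mod 7 gives N ≡ 14 ≡ 0 (mod 7).

(⟸) Conversely, if N ≡ 6 (mod 8) and N ≡ 0 (mod 7), then by the Chinese remainder theorem N ≡ 14 (mod 56). This is exactly N ≡ 14 (mod 56).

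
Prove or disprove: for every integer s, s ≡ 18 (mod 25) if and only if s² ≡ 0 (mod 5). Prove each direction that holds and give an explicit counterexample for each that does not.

(⇒) fails and (⇐) fails.

(→) This fails: take s = 18. Then 18 ≡ 18 (mod 25), but 18² = 324 ≡ 4 (mod 5), not 0.

(←) This fails: take s = 0. Then 0² = 0 ≡ 0 (mod 5), yet 0 ≡ 0 (mod 25), not 18.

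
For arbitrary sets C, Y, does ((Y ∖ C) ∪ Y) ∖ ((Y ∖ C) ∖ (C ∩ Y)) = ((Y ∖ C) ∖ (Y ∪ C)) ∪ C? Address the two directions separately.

(⟹) Let x ∈ ((Y ∖ C) ∪ Y) ∖ ((Y ∖ C) ∖ (C ∩ Y)). Then x ∈ C ∩ Y, from which x ∈ ((Y ∖ C) ∖ (Y ∪ C)) ∪ C.

(⟸) This inclusion fails. Take C = {1}, Y = ∅; then 1 ∈ ((Y ∖ C) ∖ (Y ∪ C)) ∪ C but 1 ∉ ((Y ∖ C) ∪ Y) ∖ ((Y ∖ C) ∖ (C ∩ Y)).

Only the forward inclusion holds.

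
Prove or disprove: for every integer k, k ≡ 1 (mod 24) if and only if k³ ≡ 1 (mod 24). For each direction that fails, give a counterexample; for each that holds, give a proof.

(⟹) Suppose k ≡ 1 (mod 24). Write k = 24j + 1. Then (24j + 1)³ = 13824j³ + 1728j² + 72j + 1 = 24(576j³ + 72j² + 3j) + 1, so k³ ≡ 1 (mod 24).

(⟸) Conversely, suppose k³ ≡ 1 (mod 24). The only residue r in {0, …, 23} with r³ ≡ 1 (mod 24) is r = 1, so k ≡ 1 (mod 24).

Both directions hold; the statement is true.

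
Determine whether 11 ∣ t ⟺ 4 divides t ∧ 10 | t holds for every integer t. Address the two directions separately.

Neither direction holds.

[⇒] This fails: take t = 11. Certainly 11 ∣ 11, but 4 ∤ 11.

[⇐] This fails: take t = 20. Both 4 ∣ 20 and 10 ∣ 20, yet 20 is not a multiple of 11 (since 20 = 1·11 + 9), so 11 ∤ 20.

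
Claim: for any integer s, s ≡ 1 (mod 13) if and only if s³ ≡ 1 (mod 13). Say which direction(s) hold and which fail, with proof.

The forward direction holds; the converse fails.

(⟹) Suppose s ≡ 1 (mod 13). Write s = 13j + 1. Then (13j + 1)³ = 2197j³ + 507j² + 39j + 1 = 13(169j³ + 39j² + 3j) + 1, so s³ ≡ 1 (mod 13).

(⟸) This fails: take s = 3. Then 3³ = 27 ≡ 1 (mod 13), yet 3 ≡ 3 (mod 13), not 1.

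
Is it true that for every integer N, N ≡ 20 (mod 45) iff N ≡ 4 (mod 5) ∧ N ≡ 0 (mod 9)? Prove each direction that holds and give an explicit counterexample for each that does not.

Both directions fail.

(→) This fails: N = 20 gives 20 ≡ 20 (mod 45) but 20 ≡ 0 (mod 5), so the conjunction on the right does not hold.

(←) This fails: N = 9 satisfies both congruences on the right (9 ≡ 4 mod 5 and 9 ≡ 0 mod 9) yet 9 ≡ 9 (mod 45), not 20.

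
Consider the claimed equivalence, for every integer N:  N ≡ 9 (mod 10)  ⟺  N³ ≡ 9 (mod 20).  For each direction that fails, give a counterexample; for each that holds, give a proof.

[⇒] This fails: take N = 19. Then 19 ≡ 9 (mod 10), but 19³ = 6859 ≡ 19 (mod 20), not 9.

[⇐] Conversely, the residues r modulo 20 with r³ ≡ 9 (mod 20) are exactly {9}, and each is ≡ 9 (mod 10).

(⇒) fails; (⇐) holds.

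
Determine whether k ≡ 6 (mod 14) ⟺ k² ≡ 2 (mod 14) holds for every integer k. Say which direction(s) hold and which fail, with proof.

Neither direction holds.

[⇒] This fails: take k = 6. Then 6 ≡ 6 (mod 14), but 6² = 36 ≡ 8 (mod 14), not 2.

[⇐] This fails: take k = 4. Then 4² = 16 ≡ 2 (mod 14), yet 4 ≡ 4 (mod 14), not 6.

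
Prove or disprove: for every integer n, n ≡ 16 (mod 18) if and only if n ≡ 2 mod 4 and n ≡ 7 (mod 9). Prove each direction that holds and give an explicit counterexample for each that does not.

(→) This fails: n = 16 gives 16 ≡ 16 (mod 18) but 16 ≡ 0 (mod 4), so the conjunction on the right does not hold.

(←) Conversely, if n ≡ 2 (mod 4) and n ≡ 7 (mod 9), then by the Chinese remainder theorem n ≡ 34 (mod 36). Since 34 ≡ 16 (mod 18) and 18 ∣ 36, we get n ≡ 16 (mod 18).

(⇒) fails; (⇐) holds.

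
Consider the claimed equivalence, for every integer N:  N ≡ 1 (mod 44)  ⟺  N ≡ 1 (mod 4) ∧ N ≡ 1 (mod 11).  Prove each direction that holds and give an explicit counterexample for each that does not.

Both directions hold.

(⇐) If N ≡ 1 (mod 4) and N ≡ 1 (mod 11), then by the Chinese remainder theorem N ≡ 1 (mod 44). This is exactly N ≡ 1 (mod 44).

(⇒) Suppose N ≡ 1 (mod 44); write N = 44j + 1. Since 4 ∣ 44, reducing mod 4 gives N ≡ 1 (mod 4); since 11 ∣ 44, reducing mod 11 gives N ≡ 1 (mod 11).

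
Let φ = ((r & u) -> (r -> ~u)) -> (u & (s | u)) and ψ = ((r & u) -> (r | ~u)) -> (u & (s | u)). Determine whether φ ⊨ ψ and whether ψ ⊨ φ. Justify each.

Both implications hold.

(⟹) Assume the antecedent. If r is true, the antecedent forces (r = T, s = F, u = T) or (r = T, s = T, u = T), and the consequent holds there. If r is false, the antecedent forces (r = F, s = F, u = T) or (r = F, s = T, u = T), and the consequent holds there. Either way the consequent holds.

(⟸) Assume the antecedent. If r is true, the antecedent forces (r = T, s = F, u = T) or (r = T, s = T, u = T), and the consequent holds there. If r is false, the antecedent forces (r = F, s = F, u = T) or (r = F, s = T, u = T), and the consequent holds there. Either way the consequent holds.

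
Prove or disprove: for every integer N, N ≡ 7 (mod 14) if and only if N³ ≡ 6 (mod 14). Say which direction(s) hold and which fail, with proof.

(⇒) fails and (⇐) fails.

(⟹) This fails: take N = 7. Then 7 ≡ 7 (mod 14), but 7³ = 343 ≡ 7 (mod 14), not 6.

(⟸) This fails: take N = 6. Then 6³ = 216 ≡ 6 (mod 14), yet 6 ≡ 6 (mod 14), not 7.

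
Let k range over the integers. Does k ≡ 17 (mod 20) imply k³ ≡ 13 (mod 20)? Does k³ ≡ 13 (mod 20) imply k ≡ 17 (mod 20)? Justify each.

(⟹) Suppose k ≡ 17 (mod 20). Write k = 20j + 17. Then (20j + 17)³ = 8000j³ + 20400j² + 17340j + 4913 = 20(400j³ + 1020j² + 867j + 245) + 13, so k³ ≡ 13 (mod 20).

(⟸) Conversely, suppose k³ ≡ 13 (mod 20). The only residue r in {0, …, 19} with r³ ≡ 13 (mod 20) is r = 17, so k ≡ 17 (mod 20).

Both directions hold.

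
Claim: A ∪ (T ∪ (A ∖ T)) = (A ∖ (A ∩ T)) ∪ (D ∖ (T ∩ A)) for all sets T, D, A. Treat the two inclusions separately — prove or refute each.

(⟹) This inclusion fails. Take T = {1}, D = ∅, A = ∅; then 1 ∈ A ∪ (T ∪ (A ∖ T)) but 1 ∉ (A ∖ (A ∩ T)) ∪ (D ∖ (T ∩ A)).

(⟸) This inclusion fails. Take T = ∅, D = {1}, A = ∅; then 1 ∈ (A ∖ (A ∩ T)) ∪ (D ∖ (T ∩ A)) but 1 ∉ A ∪ (T ∪ (A ∖ T)).

Neither inclusion holds.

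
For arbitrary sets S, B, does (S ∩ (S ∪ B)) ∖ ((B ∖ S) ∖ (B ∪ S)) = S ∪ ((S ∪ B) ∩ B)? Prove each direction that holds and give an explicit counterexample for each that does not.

(⊆) Let x ∈ (S ∩ (S ∪ B)) ∖ ((B ∖ S) ∖ (B ∪ S)). Then either x ∈ S and x ∉ B; or x ∈ S ∩ B. In each case x ∈ S ∪ ((S ∪ B) ∩ B), so (S ∩ (S ∪ B)) ∖ ((B ∖ S) ∖ (B ∪ S)) ⊆ S ∪ ((S ∪ B) ∩ B).

(⊇) This inclusion fails. Take S = ∅, B = {1}; then 1 ∈ S ∪ ((S ∪ B) ∩ B) but 1 ∉ (S ∩ (S ∪ B)) ∖ ((B ∖ S) ∖ (B ∪ S)).

(⊆) holds; (⊇) fails.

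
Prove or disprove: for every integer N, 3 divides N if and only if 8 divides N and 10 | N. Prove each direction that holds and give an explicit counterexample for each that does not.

Neither direction holds.

(⟹) This fails: take N = 3. Certainly 3 ∣ 3, but 8 ∤ 3.

(⟸) This fails: take N = 40. Both 8 ∣ 40 and 10 ∣ 40, yet 40 is not a multiple of 3 (since 40 = 13·3 + 1), so 3 ∤ 40.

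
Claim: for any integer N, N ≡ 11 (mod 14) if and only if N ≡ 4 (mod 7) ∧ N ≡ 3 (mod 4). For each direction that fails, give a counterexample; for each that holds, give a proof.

(⇒) This fails: N = 25 gives 25 ≡ 11 (mod 14) but 25 ≡ 1 (mod 4), so the conjunction on the right does not hold.

(⇐) Conversely, if N ≡ 4 (mod 7) and N ≡ 3 (mod 4), then by the Chinese remainder theorem N ≡ 11 (mod 28). Since 11 ≡ 11 (mod 14) and 14 ∣ 28, we get N ≡ 11 (mod 14).

Only the converse holds.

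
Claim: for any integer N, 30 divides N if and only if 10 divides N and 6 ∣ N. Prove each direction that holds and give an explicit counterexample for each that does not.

Both directions hold.

(⇐) Suppose 10 ∣ N and 6 ∣ N. Any common multiple of 10 and 6 is a multiple of their lcm; here lcm(10, 6) = 10·6/gcd(10, 6) = 60/2 = 30, so 30 ∣ N.

(⇒) If 30 ∣ N, write N = 30q. Since 30 = 3·10, N = 10·(3q), so 10 ∣ N; and since 30 = 5·6, N = 6·(5q), so 6 ∣ N.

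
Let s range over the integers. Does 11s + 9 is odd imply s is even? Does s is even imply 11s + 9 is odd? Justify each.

[⇒] Suppose 11s + 9 is odd. Since 11 is odd, 11s and s have the same parity, so 11s + 9 ≡ s + 9 (mod 2). As 9 is odd, 11s + 9 is odd exactly when s is even. Thus s is even.

[⇐] Conversely, suppose s is even; write s = 2j. Then 11s + 9 = 11·(2j) + 9 = 2·11j + 9, which is odd.

Both directions hold; the statement is true.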